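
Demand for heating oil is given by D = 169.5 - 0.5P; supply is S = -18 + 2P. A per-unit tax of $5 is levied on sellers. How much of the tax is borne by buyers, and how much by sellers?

Pre-tax equilibrium: P* = 75, Q* = 132.
Tax on sellers shifts supply to S = -18 + 2(P − 5) = -28 + 2P.
169.5 - 0.5P = -28 + 2P gives buyer price Pb = 79; sellers receive Ps = 79 − 5 = 74.
New quantity: Q = 169.5 − 0.5(79) = 130.
Buyer burden = 79 − 75 = 4; seller burden = 75 − 74 = 1.

Buyers bear $4, sellers bear $1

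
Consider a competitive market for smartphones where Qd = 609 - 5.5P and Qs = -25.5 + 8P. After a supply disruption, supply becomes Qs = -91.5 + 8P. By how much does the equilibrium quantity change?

ΔQ = -242/9

Original equilibrium: P* = 47, Q* = 350.5.
New equilibrium: 609 - 5.5P = -91.5 + 8P, so 700.5 = 13.5P and P' = 467/9; Q' = 609 − 5.5(467/9) = 5825/18.
Change in quantity: 5825/18 − 350.5 = -242/9.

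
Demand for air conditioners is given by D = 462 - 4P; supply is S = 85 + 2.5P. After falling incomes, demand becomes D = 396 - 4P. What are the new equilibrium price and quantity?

Original equilibrium: P* = 58, Q* = 230.
New equilibrium: 396 - 4P = 85 + 2.5P, so 311 = 6.5P and P' = 622/13; Q' = 396 − 4(622/13) = 2660/13.

P' = 622/13, Q' = 2660/13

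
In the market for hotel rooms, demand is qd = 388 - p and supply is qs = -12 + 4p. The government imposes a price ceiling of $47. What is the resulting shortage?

Shortage = 165

Equilibrium price would be p* = 80, so the ceiling at 47 binds.
At p = 47: qd = 388 − 1(47) = 341, qs = -12 + 4(47) = 176.
Shortage = 341 − 176 = 165.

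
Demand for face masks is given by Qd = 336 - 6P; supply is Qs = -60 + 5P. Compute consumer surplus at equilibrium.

Equilibrium: 336 - 6P = -60 + 5P gives P* = 36, Q* = 120.
Demand choke price (Qd = 0): P = 56.
CS = ½(56 − 36)(120) = 1200.

Consumer surplus = 1200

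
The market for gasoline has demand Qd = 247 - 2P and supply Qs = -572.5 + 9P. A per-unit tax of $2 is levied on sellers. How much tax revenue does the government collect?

Tax revenue = 2084/11

Pre-tax equilibrium: P* = 74.5, Q* = 98.
Tax on sellers shifts supply to Qs = -572.5 + 9(P − 2) = -590.5 + 9P.
247 - 2P = -590.5 + 9P gives buyer price Pb = 1675/22; sellers receive Ps = 1675/22 − 2 = 1631/22.
New quantity: Q = 247 − 2(1675/22) = 1042/11.
Revenue = 2 × 1042/11 = 2084/11.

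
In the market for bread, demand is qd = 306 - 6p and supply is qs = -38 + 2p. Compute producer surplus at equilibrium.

Producer surplus = 576

Equilibrium: 306 - 6p = -38 + 2p gives p* = 43, q* = 48.
Supply starts at p = 19 (where qs = 0).
PS = ½(43 − 19)(48) = 576.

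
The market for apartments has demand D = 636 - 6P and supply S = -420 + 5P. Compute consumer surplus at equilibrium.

Consumer surplus = 300

Equilibrium: 636 - 6P = -420 + 5P gives P* = 96, Q* = 60.
Demand choke price (D = 0): P = 106.
CS = ½(106 − 96)(60) = 300.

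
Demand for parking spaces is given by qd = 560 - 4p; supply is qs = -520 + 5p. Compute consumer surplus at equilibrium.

Equilibrium: 560 - 4p = -520 + 5p gives p* = 120, q* = 80.
Demand choke price (qd = 0): p = 140.
CS = ½(140 − 120)(80) = 800.

Consumer surplus = 800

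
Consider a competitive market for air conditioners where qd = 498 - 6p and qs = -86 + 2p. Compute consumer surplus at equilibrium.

Equilibrium: 498 - 6p = -86 + 2p gives p* = 73, q* = 60.
Demand choke price (qd = 0): p = 83.
CS = ½(83 − 73)(60) = 300.

Consumer surplus = 300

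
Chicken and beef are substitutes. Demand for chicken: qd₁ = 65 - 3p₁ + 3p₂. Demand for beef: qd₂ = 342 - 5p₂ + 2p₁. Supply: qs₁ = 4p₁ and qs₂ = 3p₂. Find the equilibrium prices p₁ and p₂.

Market 1: 65 - 3p₁ + 3p₂ = 4p₁ → 7p₁ - 3p₂ = 65.
Market 2: 8p₂ - 2p₁ = 342.
Eliminating p₂: 8×(1) + 3×(2) gives 50p₁ = 1546, so p₁ = 30.92.
Back-substitute into (2): p₂ = (342 + 2×30.92) / 8 = 50.48.

p₁ = 30.92, p₂ = 50.48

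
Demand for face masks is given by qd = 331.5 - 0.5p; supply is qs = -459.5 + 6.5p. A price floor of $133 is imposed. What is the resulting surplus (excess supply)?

Surplus = 140

Equilibrium price would be p* = 113, so the floor at 133 binds.
At p = 133: qd = 265, qs = 405.
Surplus = 405 − 265 = 140.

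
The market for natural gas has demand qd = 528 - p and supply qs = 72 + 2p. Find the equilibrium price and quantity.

p* = 152, q* = 376

Set qd = qs: 528 - p = 72 + 2p.
456 = 3p, so p* = 152.
q* = 528 − 1(152) = 376.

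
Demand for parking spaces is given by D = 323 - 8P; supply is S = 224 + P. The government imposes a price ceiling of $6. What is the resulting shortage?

Shortage = 45

Equilibrium price would be P* = 11, so the ceiling at 6 binds.
At P = 6: D = 323 − 8(6) = 275, S = 224 + 1(6) = 230.
Shortage = 275 − 230 = 45.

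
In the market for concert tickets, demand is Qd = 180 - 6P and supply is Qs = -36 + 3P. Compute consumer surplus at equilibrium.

Consumer surplus = 108

Equilibrium: 180 - 6P = -36 + 3P gives P* = 24, Q* = 36.
Demand choke price (Qd = 0): P = 30.
CS = ½(30 − 24)(36) = 108.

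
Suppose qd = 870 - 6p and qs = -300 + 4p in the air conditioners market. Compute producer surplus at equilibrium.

Producer surplus = 3528

Equilibrium: 870 - 6p = -300 + 4p gives p* = 117, q* = 168.
Supply starts at p = 75 (where qs = 0).
PS = ½(117 − 75)(168) = 3528.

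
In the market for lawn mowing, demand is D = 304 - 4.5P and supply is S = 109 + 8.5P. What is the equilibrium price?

P* = 15

Set D = S: 304 - 4.5P = 109 + 8.5P.
195 = 13P, so P* = 15.
Q* = 304 − 4.5(15) = 236.5.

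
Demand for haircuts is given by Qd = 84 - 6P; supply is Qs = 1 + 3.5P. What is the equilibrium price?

P* = 166/19

Set Qd = Qs: 84 - 6P = 1 + 3.5P.
83 = 9.5P, so P* = 166/19.
Q* = 84 − 6(166/19) = 600/19.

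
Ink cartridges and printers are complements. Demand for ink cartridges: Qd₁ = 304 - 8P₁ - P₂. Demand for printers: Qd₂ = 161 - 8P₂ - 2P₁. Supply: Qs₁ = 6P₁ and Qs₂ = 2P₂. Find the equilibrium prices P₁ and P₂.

P₁ = 2879/138, P₂ = 823/69

Market 1: 304 - 8P₁ - P₂ = 6P₁ → 14P₁ + P₂ = 304.
Market 2: 10P₂ + 2P₁ = 161.
Eliminating P₂: 10×(1) − 1×(2) gives 138P₁ = 2879, so P₁ = 2879/138.
Back-substitute into (2): P₂ = (161 − 2×2879/138) / 10 = 823/69.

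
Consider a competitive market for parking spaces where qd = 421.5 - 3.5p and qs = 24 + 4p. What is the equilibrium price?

Set qd = qs: 421.5 - 3.5p = 24 + 4p.
397.5 = 7.5p, so p* = 53.
q* = 421.5 − 3.5(53) = 236.

p* = 53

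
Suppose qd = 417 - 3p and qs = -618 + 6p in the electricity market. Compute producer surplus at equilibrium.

Equilibrium: 417 - 3p = -618 + 6p gives p* = 115, q* = 72.
Supply starts at p = 103 (where qs = 0).
PS = ½(115 − 103)(72) = 432.

Producer surplus = 432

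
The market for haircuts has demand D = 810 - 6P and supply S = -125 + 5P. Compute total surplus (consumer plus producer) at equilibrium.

Total surplus = 16500

Equilibrium: 810 - 6P = -125 + 5P gives P* = 85, Q* = 300.
Demand choke price: P = 135; supply starts at P = 25.
CS = ½(135 − 85)(300) = 7500; PS = ½(85 − 25)(300) = 9000.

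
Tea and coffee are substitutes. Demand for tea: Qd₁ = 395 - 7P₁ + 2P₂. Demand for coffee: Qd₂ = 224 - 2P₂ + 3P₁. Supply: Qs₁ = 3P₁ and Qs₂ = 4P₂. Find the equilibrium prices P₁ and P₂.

P₁ = 1409/27, P₂ = 3425/54

Market 1: 395 - 7P₁ + 2P₂ = 3P₁ → 10P₁ - 2P₂ = 395.
Market 2: 6P₂ - 3P₁ = 224.
Eliminating P₂: 6×(1) + 2×(2) gives 54P₁ = 2818, so P₁ = 1409/27.
Back-substitute into (2): P₂ = (224 + 3×1409/27) / 6 = 3425/54.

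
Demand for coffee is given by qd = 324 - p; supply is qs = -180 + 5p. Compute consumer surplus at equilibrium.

Consumer surplus = 28800

Equilibrium: 324 - p = -180 + 5p gives p* = 84, q* = 240.
Demand choke price (qd = 0): p = 324.
CS = ½(324 − 84)(240) = 28800.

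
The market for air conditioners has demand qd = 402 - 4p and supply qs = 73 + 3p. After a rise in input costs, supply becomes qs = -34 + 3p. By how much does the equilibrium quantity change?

Original equilibrium: p* = 47, q* = 214.
New equilibrium: 402 - 4p = -34 + 3p, so 436 = 7p and p' = 436/7; q' = 402 − 4(436/7) = 1070/7.
Change in quantity: 1070/7 − 214 = -428/7.

Δq = -428/7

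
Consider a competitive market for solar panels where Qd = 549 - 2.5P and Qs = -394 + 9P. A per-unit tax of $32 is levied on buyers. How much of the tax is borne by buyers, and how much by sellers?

Buyers bear 576/23, sellers bear 160/23

Pre-tax equilibrium: P* = 82, Q* = 344.
Tax on buyers shifts demand to Qd = 549 − 2.5(P + 32) = 469 - 2.5P.
469 - 2.5P = -394 + 9P gives seller price Ps = 1726/23; buyers pay Pb = 1726/23 + 32 = 2462/23.
New quantity: Q = 549 − 2.5(2462/23) = 6472/23.
Buyer burden = 2462/23 − 82 = 576/23; seller burden = 82 − 1726/23 = 160/23.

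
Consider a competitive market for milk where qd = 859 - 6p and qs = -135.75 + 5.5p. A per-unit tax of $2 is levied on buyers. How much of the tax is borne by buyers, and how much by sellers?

Buyers bear 22/23, sellers bear 24/23

Pre-tax equilibrium: p* = 86.5, q* = 340.
Tax on buyers shifts demand to qd = 859 − 6(p + 2) = 847 - 6p.
847 - 6p = -135.75 + 5.5p gives seller price ps = 3931/46; buyers pay pb = 3931/46 + 2 = 4023/46.
New quantity: q = 859 − 6(4023/46) = 7688/23.
Buyer burden = 4023/46 − 86.5 = 22/23; seller burden = 86.5 − 3931/46 = 24/23.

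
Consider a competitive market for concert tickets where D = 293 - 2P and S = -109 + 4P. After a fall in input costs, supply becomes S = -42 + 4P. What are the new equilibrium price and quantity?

Original equilibrium: P* = 67, Q* = 159.
New equilibrium: 293 - 2P = -42 + 4P, so 335 = 6P and P' = 335/6; Q' = 293 − 2(335/6) = 544/3.

P' = 335/6, Q' = 544/3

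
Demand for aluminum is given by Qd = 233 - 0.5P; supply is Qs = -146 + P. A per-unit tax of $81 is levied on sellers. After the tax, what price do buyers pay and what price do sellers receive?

Pre-tax equilibrium: P* = 758/3, Q* = 320/3.
Tax on sellers shifts supply to Qs = -146 + 1(P − 81) = -227 + P.
233 - 0.5P = -227 + P gives buyer price Pb = 920/3; sellers receive Ps = 920/3 − 81 = 677/3.
New quantity: Q = 233 − 0.5(920/3) = 239/3.

Buyers pay 920/3, sellers receive 677/3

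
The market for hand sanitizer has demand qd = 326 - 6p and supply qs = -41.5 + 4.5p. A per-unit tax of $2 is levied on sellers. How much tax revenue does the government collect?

Pre-tax equilibrium: p* = 35, q* = 116.
Tax on sellers shifts supply to qs = -41.5 + 4.5(p − 2) = -50.5 + 4.5p.
326 - 6p = -50.5 + 4.5p gives buyer price pb = 251/7; sellers receive ps = 251/7 − 2 = 237/7.
New quantity: q = 326 − 6(251/7) = 776/7.
Revenue = 2 × 776/7 = 1552/7.

Tax revenue = 1552/7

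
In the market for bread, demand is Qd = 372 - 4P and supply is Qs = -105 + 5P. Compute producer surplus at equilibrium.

Equilibrium: 372 - 4P = -105 + 5P gives P* = 53, Q* = 160.
Supply starts at P = 21 (where Qs = 0).
PS = ½(53 − 21)(160) = 2560.

Producer surplus = 2560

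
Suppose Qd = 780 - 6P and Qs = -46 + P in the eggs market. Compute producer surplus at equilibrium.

Equilibrium: 780 - 6P = -46 + P gives P* = 118, Q* = 72.
Supply starts at P = 46 (where Qs = 0).
PS = ½(118 − 46)(72) = 2592.

Producer surplus = 2592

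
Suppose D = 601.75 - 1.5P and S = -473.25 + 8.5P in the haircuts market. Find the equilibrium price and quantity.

Set D = S: 601.75 - 1.5P = -473.25 + 8.5P.
1075 = 10P, so P* = 107.5.
Q* = 601.75 − 1.5(107.5) = 440.5.

P* = 107.5, Q* = 440.5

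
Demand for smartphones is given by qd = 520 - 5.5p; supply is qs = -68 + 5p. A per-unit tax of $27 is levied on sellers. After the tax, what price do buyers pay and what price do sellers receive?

Buyers pay 482/7, sellers receive 293/7

Pre-tax equilibrium: p* = 56, q* = 212.
Tax on sellers shifts supply to qs = -68 + 5(p − 27) = -203 + 5p.
520 - 5.5p = -203 + 5p gives buyer price pb = 482/7; sellers receive ps = 482/7 − 27 = 293/7.
New quantity: q = 520 − 5.5(482/7) = 989/7.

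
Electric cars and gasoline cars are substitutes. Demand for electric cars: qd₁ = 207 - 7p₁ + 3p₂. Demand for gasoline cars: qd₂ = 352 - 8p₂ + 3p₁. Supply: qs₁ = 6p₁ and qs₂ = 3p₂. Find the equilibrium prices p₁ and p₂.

p₁ = 3333/134, p₂ = 5197/134

Market 1: 207 - 7p₁ + 3p₂ = 6p₁ → 13p₁ - 3p₂ = 207.
Market 2: 11p₂ - 3p₁ = 352.
Eliminating p₂: 11×(1) + 3×(2) gives 134p₁ = 3333, so p₁ = 3333/134.
Back-substitute into (2): p₂ = (352 + 3×3333/134) / 11 = 5197/134.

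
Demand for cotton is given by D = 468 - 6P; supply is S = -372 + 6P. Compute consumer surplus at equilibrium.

Equilibrium: 468 - 6P = -372 + 6P gives P* = 70, Q* = 48.
Demand choke price (D = 0): P = 78.
CS = ½(78 − 70)(48) = 192.

Consumer surplus = 192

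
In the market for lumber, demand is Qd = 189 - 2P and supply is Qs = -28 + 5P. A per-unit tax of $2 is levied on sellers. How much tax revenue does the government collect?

Pre-tax equilibrium: P* = 31, Q* = 127.
Tax on sellers shifts supply to Qs = -28 + 5(P − 2) = -38 + 5P.
189 - 2P = -38 + 5P gives buyer price Pb = 227/7; sellers receive Ps = 227/7 − 2 = 213/7.
New quantity: Q = 189 − 2(227/7) = 869/7.
Revenue = 2 × 869/7 = 1738/7.

Tax revenue = 1738/7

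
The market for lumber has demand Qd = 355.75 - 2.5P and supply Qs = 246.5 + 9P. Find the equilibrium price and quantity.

P* = 9.5, Q* = 332

Set Qd = Qs: 355.75 - 2.5P = 246.5 + 9P.
109.25 = 11.5P, so P* = 9.5.
Q* = 355.75 − 2.5(9.5) = 332.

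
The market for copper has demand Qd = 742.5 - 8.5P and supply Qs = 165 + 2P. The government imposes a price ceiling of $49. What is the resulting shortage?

Equilibrium price would be P* = 55, so the ceiling at 49 binds.
At P = 49: Qd = 742.5 − 8.5(49) = 326, Qs = 165 + 2(49) = 263.
Shortage = 326 − 263 = 63.

Shortage = 63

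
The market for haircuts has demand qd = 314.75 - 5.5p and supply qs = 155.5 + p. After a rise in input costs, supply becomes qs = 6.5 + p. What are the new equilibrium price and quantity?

p' = 1233/26, q' = 701/13

Original equilibrium: p* = 24.5, q* = 180.
New equilibrium: 314.75 - 5.5p = 6.5 + p, so 308.25 = 6.5p and p' = 1233/26; q' = 314.75 − 5.5(1233/26) = 701/13.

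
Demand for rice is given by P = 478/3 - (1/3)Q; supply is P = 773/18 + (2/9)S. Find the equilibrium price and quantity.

P* = 89.5, Q* = 209.5

Set the two price expressions equal: 478/3 - (1/3)Q = 773/18 + (2/9)Q.
2095/18 = (5/9)Q, so Q* = 209.5.
P* = 478/3 − (1/3)(209.5) = 89.5.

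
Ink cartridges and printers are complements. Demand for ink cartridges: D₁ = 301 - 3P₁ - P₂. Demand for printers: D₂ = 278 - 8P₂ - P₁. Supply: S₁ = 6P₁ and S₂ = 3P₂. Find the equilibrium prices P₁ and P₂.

P₁ = 3033/98, P₂ = 2201/98

Market 1: 301 - 3P₁ - P₂ = 6P₁ → 9P₁ + P₂ = 301.
Market 2: 11P₂ + P₁ = 278.
Eliminating P₂: 11×(1) − 1×(2) gives 98P₁ = 3033, so P₁ = 3033/98.
Back-substitute into (2): P₂ = (278 − 1×3033/98) / 11 = 2201/98.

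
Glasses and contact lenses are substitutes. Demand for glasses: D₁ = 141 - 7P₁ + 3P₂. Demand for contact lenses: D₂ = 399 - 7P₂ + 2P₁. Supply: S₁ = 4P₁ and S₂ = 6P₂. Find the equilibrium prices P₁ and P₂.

P₁ = 3030/137, P₂ = 4671/137

Market 1: 141 - 7P₁ + 3P₂ = 4P₁ → 11P₁ - 3P₂ = 141.
Market 2: 13P₂ - 2P₁ = 399.
Eliminating P₂: 13×(1) + 3×(2) gives 137P₁ = 3030, so P₁ = 3030/137.
Back-substitute into (2): P₂ = (399 + 2×3030/137) / 13 = 4671/137.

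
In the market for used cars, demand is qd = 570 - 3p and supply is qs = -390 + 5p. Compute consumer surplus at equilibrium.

Equilibrium: 570 - 3p = -390 + 5p gives p* = 120, q* = 210.
Demand choke price (qd = 0): p = 190.
CS = ½(190 − 120)(210) = 7350.

Consumer surplus = 7350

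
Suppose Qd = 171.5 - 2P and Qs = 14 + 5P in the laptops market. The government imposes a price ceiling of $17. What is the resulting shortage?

Shortage = 38.5

Equilibrium price would be P* = 22.5, so the ceiling at 17 binds.
At P = 17: Qd = 171.5 − 2(17) = 137.5, Qs = 14 + 5(17) = 99.
Shortage = 137.5 − 99 = 38.5.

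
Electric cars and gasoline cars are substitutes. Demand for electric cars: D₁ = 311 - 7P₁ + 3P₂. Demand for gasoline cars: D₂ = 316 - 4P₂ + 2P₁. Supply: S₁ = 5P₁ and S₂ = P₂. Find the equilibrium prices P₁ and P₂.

P₁ = 2503/54, P₂ = 2207/27

Market 1: 311 - 7P₁ + 3P₂ = 5P₁ → 12P₁ - 3P₂ = 311.
Market 2: 5P₂ - 2P₁ = 316.
Eliminating P₂: 5×(1) + 3×(2) gives 54P₁ = 2503, so P₁ = 2503/54.
Back-substitute into (2): P₂ = (316 + 2×2503/54) / 5 = 2207/27.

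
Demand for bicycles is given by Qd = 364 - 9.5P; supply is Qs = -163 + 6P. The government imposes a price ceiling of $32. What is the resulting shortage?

Shortage = 31

Equilibrium price would be P* = 34, so the ceiling at 32 binds.
At P = 32: Qd = 364 − 9.5(32) = 60, Qs = -163 + 6(32) = 29.
Shortage = 60 − 29 = 31.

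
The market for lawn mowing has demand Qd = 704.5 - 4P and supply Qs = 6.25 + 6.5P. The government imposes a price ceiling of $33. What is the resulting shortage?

Shortage = 351.75

Equilibrium price would be P* = 66.5, so the ceiling at 33 binds.
At P = 33: Qd = 704.5 − 4(33) = 572.5, Qs = 6.25 + 6.5(33) = 220.75.
Shortage = 572.5 − 220.75 = 351.75.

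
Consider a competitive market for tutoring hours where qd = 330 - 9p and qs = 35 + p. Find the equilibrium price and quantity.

Set qd = qs: 330 - 9p = 35 + p.
295 = 10p, so p* = 29.5.
q* = 330 − 9(29.5) = 64.5.

p* = 29.5, q* = 64.5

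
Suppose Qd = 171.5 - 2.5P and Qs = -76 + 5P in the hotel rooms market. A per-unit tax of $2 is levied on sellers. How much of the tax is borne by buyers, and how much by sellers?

Pre-tax equilibrium: P* = 33, Q* = 89.
Tax on sellers shifts supply to Qs = -76 + 5(P − 2) = -86 + 5P.
171.5 - 2.5P = -86 + 5P gives buyer price Pb = 103/3; sellers receive Ps = 103/3 − 2 = 97/3.
New quantity: Q = 171.5 − 2.5(103/3) = 257/3.
Buyer burden = 103/3 − 33 = 4/3; seller burden = 33 − 97/3 = 2/3.

Buyers bear 4/3, sellers bear 2/3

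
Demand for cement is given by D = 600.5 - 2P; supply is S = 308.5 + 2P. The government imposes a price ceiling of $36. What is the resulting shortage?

Shortage = 148

Equilibrium price would be P* = 73, so the ceiling at 36 binds.
At P = 36: D = 600.5 − 2(36) = 528.5, S = 308.5 + 2(36) = 380.5.
Shortage = 528.5 − 380.5 = 148.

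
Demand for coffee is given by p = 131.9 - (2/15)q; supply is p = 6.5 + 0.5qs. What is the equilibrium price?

Set the two price expressions equal: 131.9 - (2/15)q = 6.5 + 0.5q.
125.4 = (19/30)q, so q* = 198.
p* = 131.9 − (2/15)(198) = 105.5.

p* = 105.5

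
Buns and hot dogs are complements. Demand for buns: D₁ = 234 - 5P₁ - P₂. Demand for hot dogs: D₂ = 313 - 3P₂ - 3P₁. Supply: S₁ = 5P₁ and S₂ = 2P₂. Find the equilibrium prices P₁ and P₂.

P₁ = 857/47, P₂ = 2428/47

Market 1: 234 - 5P₁ - P₂ = 5P₁ → 10P₁ + P₂ = 234.
Market 2: 5P₂ + 3P₁ = 313.
Eliminating P₂: 5×(1) − 1×(2) gives 47P₁ = 857, so P₁ = 857/47.
Back-substitute into (2): P₂ = (313 − 3×857/47) / 5 = 2428/47.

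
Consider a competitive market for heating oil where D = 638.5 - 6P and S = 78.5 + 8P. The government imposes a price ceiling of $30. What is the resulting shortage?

Equilibrium price would be P* = 40, so the ceiling at 30 binds.
At P = 30: D = 638.5 − 6(30) = 458.5, S = 78.5 + 8(30) = 318.5.
Shortage = 458.5 − 318.5 = 140.

Shortage = 140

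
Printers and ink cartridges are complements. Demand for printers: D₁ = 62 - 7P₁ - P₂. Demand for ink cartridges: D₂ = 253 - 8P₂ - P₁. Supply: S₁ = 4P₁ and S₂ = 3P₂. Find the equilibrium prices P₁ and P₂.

P₁ = 3.575, P₂ = 22.675

Market 1: 62 - 7P₁ - P₂ = 4P₁ → 11P₁ + P₂ = 62.
Market 2: 11P₂ + P₁ = 253.
Eliminating P₂: 11×(1) − 1×(2) gives 120P₁ = 429, so P₁ = 3.575.
Back-substitute into (2): P₂ = (253 − 1×3.575) / 11 = 22.675.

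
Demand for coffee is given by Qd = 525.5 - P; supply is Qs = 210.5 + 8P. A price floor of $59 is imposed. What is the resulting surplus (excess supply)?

Equilibrium price would be P* = 35, so the floor at 59 binds.
At P = 59: Qd = 466.5, Qs = 682.5.
Surplus = 682.5 − 466.5 = 216.

Surplus = 216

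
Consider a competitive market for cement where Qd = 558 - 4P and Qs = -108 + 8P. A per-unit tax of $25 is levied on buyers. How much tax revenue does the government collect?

Tax revenue = 20200/3

Pre-tax equilibrium: P* = 55.5, Q* = 336.
Tax on buyers shifts demand to Qd = 558 − 4(P + 25) = 458 - 4P.
458 - 4P = -108 + 8P gives seller price Ps = 283/6; buyers pay Pb = 283/6 + 25 = 433/6.
New quantity: Q = 558 − 4(433/6) = 808/3.
Revenue = 25 × 808/3 = 20200/3.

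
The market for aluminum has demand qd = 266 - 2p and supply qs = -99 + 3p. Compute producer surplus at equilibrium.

Equilibrium: 266 - 2p = -99 + 3p gives p* = 73, q* = 120.
Supply starts at p = 33 (where qs = 0).
PS = ½(73 − 33)(120) = 2400.

Producer surplus = 2400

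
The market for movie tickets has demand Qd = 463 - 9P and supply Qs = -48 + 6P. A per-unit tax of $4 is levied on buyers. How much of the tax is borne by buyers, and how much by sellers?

Pre-tax equilibrium: P* = 511/15, Q* = 156.4.
Tax on buyers shifts demand to Qd = 463 − 9(P + 4) = 427 - 9P.
427 - 9P = -48 + 6P gives seller price Ps = 95/3; buyers pay Pb = 95/3 + 4 = 107/3.
New quantity: Q = 463 − 9(107/3) = 142.
Buyer burden = 107/3 − 511/15 = 1.6; seller burden = 511/15 − 95/3 = 2.4.

Buyers bear $1.6, sellers bear $2.4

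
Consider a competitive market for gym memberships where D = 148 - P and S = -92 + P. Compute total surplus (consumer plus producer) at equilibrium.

Equilibrium: 148 - P = -92 + P gives P* = 120, Q* = 28.
Demand choke price: P = 148; supply starts at P = 92.
CS = ½(148 − 120)(28) = 392; PS = ½(120 − 92)(28) = 392.

Total surplus = 784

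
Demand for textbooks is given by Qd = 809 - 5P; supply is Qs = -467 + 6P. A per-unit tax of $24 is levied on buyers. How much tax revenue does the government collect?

Tax revenue = 43176/11

Pre-tax equilibrium: P* = 116, Q* = 229.
Tax on buyers shifts demand to Qd = 809 − 5(P + 24) = 689 - 5P.
689 - 5P = -467 + 6P gives seller price Ps = 1156/11; buyers pay Pb = 1156/11 + 24 = 1420/11.
New quantity: Q = 809 − 5(1420/11) = 1799/11.
Revenue = 24 × 1799/11 = 43176/11.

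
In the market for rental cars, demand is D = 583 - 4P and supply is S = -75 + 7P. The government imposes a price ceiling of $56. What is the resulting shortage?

Equilibrium price would be P* = 658/11, so the ceiling at 56 binds.
At P = 56: D = 583 − 4(56) = 359, S = -75 + 7(56) = 317.
Shortage = 359 − 317 = 42.

Shortage = 42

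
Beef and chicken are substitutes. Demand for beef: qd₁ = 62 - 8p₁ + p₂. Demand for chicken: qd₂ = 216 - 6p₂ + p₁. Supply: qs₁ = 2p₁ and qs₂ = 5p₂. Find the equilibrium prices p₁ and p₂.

Market 1: 62 - 8p₁ + p₂ = 2p₁ → 10p₁ - p₂ = 62.
Market 2: 11p₂ - p₁ = 216.
Eliminating p₂: 11×(1) + 1×(2) gives 109p₁ = 898, so p₁ = 898/109.
Back-substitute into (2): p₂ = (216 + 1×898/109) / 11 = 2222/109.

p₁ = 898/109, p₂ = 2222/109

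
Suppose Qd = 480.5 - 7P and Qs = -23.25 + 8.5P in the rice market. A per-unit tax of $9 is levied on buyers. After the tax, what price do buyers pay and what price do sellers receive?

Pre-tax equilibrium: P* = 32.5, Q* = 253.
Tax on buyers shifts demand to Qd = 480.5 − 7(P + 9) = 417.5 - 7P.
417.5 - 7P = -23.25 + 8.5P gives seller price Ps = 1763/62; buyers pay Pb = 1763/62 + 9 = 2321/62.
New quantity: Q = 480.5 − 7(2321/62) = 6772/31.

Buyers pay 2321/62, sellers receive 1763/62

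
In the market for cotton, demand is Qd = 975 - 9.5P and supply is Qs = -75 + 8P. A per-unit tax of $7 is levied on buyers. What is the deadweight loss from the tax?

Deadweight loss = 106.4

Pre-tax equilibrium: P* = 60, Q* = 405.
Tax on buyers shifts demand to Qd = 975 − 9.5(P + 7) = 908.5 - 9.5P.
908.5 - 9.5P = -75 + 8P gives seller price Ps = 56.2; buyers pay Pb = 56.2 + 7 = 63.2.
New quantity: Q = 975 − 9.5(63.2) = 374.6.
DWL = ½ × 7 × (405 − 374.6) = 106.4.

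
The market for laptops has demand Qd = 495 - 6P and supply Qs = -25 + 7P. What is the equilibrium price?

P* = 40

Set Qd = Qs: 495 - 6P = -25 + 7P.
520 = 13P, so P* = 40.
Q* = 495 − 6(40) = 255.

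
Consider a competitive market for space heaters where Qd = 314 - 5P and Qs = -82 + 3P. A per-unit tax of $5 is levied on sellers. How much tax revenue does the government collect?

Tax revenue = 285.625

Pre-tax equilibrium: P* = 49.5, Q* = 66.5.
Tax on sellers shifts supply to Qs = -82 + 3(P − 5) = -97 + 3P.
314 - 5P = -97 + 3P gives buyer price Pb = 51.375; sellers receive Ps = 51.375 − 5 = 46.375.
New quantity: Q = 314 − 5(51.375) = 57.125.
Revenue = 5 × 57.125 = 285.625.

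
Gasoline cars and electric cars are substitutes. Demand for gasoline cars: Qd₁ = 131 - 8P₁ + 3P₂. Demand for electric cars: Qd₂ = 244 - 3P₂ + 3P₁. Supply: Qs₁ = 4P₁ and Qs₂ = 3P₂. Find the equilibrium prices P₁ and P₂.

Market 1: 131 - 8P₁ + 3P₂ = 4P₁ → 12P₁ - 3P₂ = 131.
Market 2: 6P₂ - 3P₁ = 244.
Eliminating P₂: 6×(1) + 3×(2) gives 63P₁ = 1518, so P₁ = 506/21.
Back-substitute into (2): P₂ = (244 + 3×506/21) / 6 = 369/7.

P₁ = 506/21, P₂ = 369/7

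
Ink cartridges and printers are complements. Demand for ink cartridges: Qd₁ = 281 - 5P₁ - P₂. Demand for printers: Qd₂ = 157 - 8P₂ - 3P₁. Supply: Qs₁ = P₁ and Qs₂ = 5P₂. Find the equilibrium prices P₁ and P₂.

Market 1: 281 - 5P₁ - P₂ = P₁ → 6P₁ + P₂ = 281.
Market 2: 13P₂ + 3P₁ = 157.
Eliminating P₂: 13×(1) − 1×(2) gives 75P₁ = 3496, so P₁ = 3496/75.
Back-substitute into (2): P₂ = (157 − 3×3496/75) / 13 = 1.32.

P₁ = 3496/75, P₂ = 1.32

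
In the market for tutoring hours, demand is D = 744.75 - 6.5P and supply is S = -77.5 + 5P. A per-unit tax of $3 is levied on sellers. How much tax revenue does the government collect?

Pre-tax equilibrium: P* = 71.5, Q* = 280.
Tax on sellers shifts supply to S = -77.5 + 5(P − 3) = -92.5 + 5P.
744.75 - 6.5P = -92.5 + 5P gives buyer price Pb = 3349/46; sellers receive Ps = 3349/46 − 3 = 3211/46.
New quantity: Q = 744.75 − 6.5(3349/46) = 6245/23.
Revenue = 3 × 6245/23 = 18735/23.

Tax revenue = 18735/23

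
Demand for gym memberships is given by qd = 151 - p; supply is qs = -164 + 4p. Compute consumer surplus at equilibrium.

Consumer surplus = 3872

Equilibrium: 151 - p = -164 + 4p gives p* = 63, q* = 88.
Demand choke price (qd = 0): p = 151.
CS = ½(151 − 63)(88) = 3872.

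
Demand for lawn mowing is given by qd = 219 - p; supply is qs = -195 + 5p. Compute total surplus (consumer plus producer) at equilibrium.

Total surplus = 13500

Equilibrium: 219 - p = -195 + 5p gives p* = 69, q* = 150.
Demand choke price: p = 219; supply starts at p = 39.
CS = ½(219 − 69)(150) = 11250; PS = ½(69 − 39)(150) = 2250.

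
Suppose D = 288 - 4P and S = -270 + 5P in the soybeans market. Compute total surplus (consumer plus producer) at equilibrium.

Total surplus = 360

Equilibrium: 288 - 4P = -270 + 5P gives P* = 62, Q* = 40.
Demand choke price: P = 72; supply starts at P = 54.
CS = ½(72 − 62)(40) = 200; PS = ½(62 − 54)(40) = 160.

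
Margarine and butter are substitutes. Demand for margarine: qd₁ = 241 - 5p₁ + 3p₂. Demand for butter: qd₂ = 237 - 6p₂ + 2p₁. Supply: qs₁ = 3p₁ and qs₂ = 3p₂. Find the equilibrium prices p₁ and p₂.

Market 1: 241 - 5p₁ + 3p₂ = 3p₁ → 8p₁ - 3p₂ = 241.
Market 2: 9p₂ - 2p₁ = 237.
Eliminating p₂: 9×(1) + 3×(2) gives 66p₁ = 2880, so p₁ = 480/11.
Back-substitute into (2): p₂ = (237 + 2×480/11) / 9 = 1189/33.

p₁ = 480/11, p₂ = 1189/33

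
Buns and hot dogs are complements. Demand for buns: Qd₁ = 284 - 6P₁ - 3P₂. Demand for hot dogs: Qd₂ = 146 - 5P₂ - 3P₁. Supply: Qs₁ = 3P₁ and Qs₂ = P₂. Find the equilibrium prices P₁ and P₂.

Market 1: 284 - 6P₁ - 3P₂ = 3P₁ → 9P₁ + 3P₂ = 284.
Market 2: 6P₂ + 3P₁ = 146.
Eliminating P₂: 6×(1) − 3×(2) gives 45P₁ = 1266, so P₁ = 422/15.
Back-substitute into (2): P₂ = (146 − 3×422/15) / 6 = 154/15.

P₁ = 422/15, P₂ = 154/15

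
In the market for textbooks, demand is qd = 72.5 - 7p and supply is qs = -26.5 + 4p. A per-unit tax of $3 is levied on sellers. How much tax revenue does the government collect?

Tax revenue = 123/22

Pre-tax equilibrium: p* = 9, q* = 9.5.
Tax on sellers shifts supply to qs = -26.5 + 4(p − 3) = -38.5 + 4p.
72.5 - 7p = -38.5 + 4p gives buyer price pb = 111/11; sellers receive ps = 111/11 − 3 = 78/11.
New quantity: q = 72.5 − 7(111/11) = 41/22.
Revenue = 3 × 41/22 = 123/22.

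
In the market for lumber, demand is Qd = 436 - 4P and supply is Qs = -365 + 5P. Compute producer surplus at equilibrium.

Producer surplus = 640

Equilibrium: 436 - 4P = -365 + 5P gives P* = 89, Q* = 80.
Supply starts at P = 73 (where Qs = 0).
PS = ½(89 − 73)(80) = 640.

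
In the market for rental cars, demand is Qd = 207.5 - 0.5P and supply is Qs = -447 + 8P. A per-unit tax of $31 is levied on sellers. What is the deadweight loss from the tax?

Pre-tax equilibrium: P* = 77, Q* = 169.
Tax on sellers shifts supply to Qs = -447 + 8(P − 31) = -695 + 8P.
207.5 - 0.5P = -695 + 8P gives buyer price Pb = 1805/17; sellers receive Ps = 1805/17 − 31 = 1278/17.
New quantity: Q = 207.5 − 0.5(1805/17) = 2625/17.
DWL = ½ × 31 × (169 − 2625/17) = 3844/17.

Deadweight loss = 3844/17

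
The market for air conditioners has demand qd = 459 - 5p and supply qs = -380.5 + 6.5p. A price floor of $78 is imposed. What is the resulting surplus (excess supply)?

Equilibrium price would be p* = 73, so the floor at 78 binds.
At p = 78: qd = 69, qs = 126.5.
Surplus = 126.5 − 69 = 57.5.

Surplus = 57.5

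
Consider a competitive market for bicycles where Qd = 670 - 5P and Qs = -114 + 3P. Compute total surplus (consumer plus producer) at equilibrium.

Total surplus = 8640

Equilibrium: 670 - 5P = -114 + 3P gives P* = 98, Q* = 180.
Demand choke price: P = 134; supply starts at P = 38.
CS = ½(134 − 98)(180) = 3240; PS = ½(98 − 38)(180) = 5400.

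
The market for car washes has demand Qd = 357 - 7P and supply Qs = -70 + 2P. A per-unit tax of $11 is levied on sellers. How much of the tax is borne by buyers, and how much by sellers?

Buyers bear 22/9, sellers bear 77/9

Pre-tax equilibrium: P* = 427/9, Q* = 224/9.
Tax on sellers shifts supply to Qs = -70 + 2(P − 11) = -92 + 2P.
357 - 7P = -92 + 2P gives buyer price Pb = 449/9; sellers receive Ps = 449/9 − 11 = 350/9.
New quantity: Q = 357 − 7(449/9) = 70/9.
Buyer burden = 449/9 − 427/9 = 22/9; seller burden = 427/9 − 350/9 = 77/9.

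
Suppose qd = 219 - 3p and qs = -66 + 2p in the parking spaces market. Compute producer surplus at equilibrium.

Producer surplus = 576

Equilibrium: 219 - 3p = -66 + 2p gives p* = 57, q* = 48.
Supply starts at p = 33 (where qs = 0).
PS = ½(57 − 33)(48) = 576.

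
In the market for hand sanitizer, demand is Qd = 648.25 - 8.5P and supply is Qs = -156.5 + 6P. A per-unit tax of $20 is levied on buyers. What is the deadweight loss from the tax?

Pre-tax equilibrium: P* = 55.5, Q* = 176.5.
Tax on buyers shifts demand to Qd = 648.25 − 8.5(P + 20) = 478.25 - 8.5P.
478.25 - 8.5P = -156.5 + 6P gives seller price Ps = 2539/58; buyers pay Pb = 2539/58 + 20 = 3699/58.
New quantity: Q = 648.25 − 8.5(3699/58) = 6157/58.
DWL = ½ × 20 × (176.5 − 6157/58) = 20400/29.

Deadweight loss = 20400/29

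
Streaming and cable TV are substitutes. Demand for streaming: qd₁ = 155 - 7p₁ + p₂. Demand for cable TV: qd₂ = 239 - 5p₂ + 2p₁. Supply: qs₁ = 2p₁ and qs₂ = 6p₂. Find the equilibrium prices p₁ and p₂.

p₁ = 1944/97, p₂ = 2461/97

Market 1: 155 - 7p₁ + p₂ = 2p₁ → 9p₁ - p₂ = 155.
Market 2: 11p₂ - 2p₁ = 239.
Eliminating p₂: 11×(1) + 1×(2) gives 97p₁ = 1944, so p₁ = 1944/97.
Back-substitute into (2): p₂ = (239 + 2×1944/97) / 11 = 2461/97.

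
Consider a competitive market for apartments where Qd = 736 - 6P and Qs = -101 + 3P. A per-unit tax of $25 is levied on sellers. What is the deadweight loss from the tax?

Deadweight loss = 625

Pre-tax equilibrium: P* = 93, Q* = 178.
Tax on sellers shifts supply to Qs = -101 + 3(P − 25) = -176 + 3P.
736 - 6P = -176 + 3P gives buyer price Pb = 304/3; sellers receive Ps = 304/3 − 25 = 229/3.
New quantity: Q = 736 − 6(304/3) = 128.
DWL = ½ × 25 × (178 − 128) = 625.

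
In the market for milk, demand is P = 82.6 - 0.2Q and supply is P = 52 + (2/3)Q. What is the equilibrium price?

Set the two price expressions equal: 82.6 - 0.2Q = 52 + (2/3)Q.
30.6 = (13/15)Q, so Q* = 459/13.
P* = 82.6 − (0.2)(459/13) = 982/13.

P* = 982/13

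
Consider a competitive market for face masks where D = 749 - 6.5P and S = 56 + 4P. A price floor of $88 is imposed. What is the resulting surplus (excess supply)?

Surplus = 231

Equilibrium price would be P* = 66, so the floor at 88 binds.
At P = 88: D = 177, S = 408.
Surplus = 408 − 177 = 231.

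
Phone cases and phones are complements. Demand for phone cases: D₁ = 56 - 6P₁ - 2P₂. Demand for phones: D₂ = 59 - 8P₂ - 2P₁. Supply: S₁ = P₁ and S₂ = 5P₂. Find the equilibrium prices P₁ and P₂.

P₁ = 610/87, P₂ = 301/87

Market 1: 56 - 6P₁ - 2P₂ = P₁ → 7P₁ + 2P₂ = 56.
Market 2: 13P₂ + 2P₁ = 59.
Eliminating P₂: 13×(1) − 2×(2) gives 87P₁ = 610, so P₁ = 610/87.
Back-substitute into (2): P₂ = (59 − 2×610/87) / 13 = 301/87.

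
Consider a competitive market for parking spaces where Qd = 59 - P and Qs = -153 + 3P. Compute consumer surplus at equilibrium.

Consumer surplus = 18

Equilibrium: 59 - P = -153 + 3P gives P* = 53, Q* = 6.
Demand choke price (Qd = 0): P = 59.
CS = ½(59 − 53)(6) = 18.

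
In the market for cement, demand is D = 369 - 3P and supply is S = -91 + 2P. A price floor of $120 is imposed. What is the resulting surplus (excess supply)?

Equilibrium price would be P* = 92, so the floor at 120 binds.
At P = 120: D = 9, S = 149.
Surplus = 149 − 9 = 140.

Surplus = 140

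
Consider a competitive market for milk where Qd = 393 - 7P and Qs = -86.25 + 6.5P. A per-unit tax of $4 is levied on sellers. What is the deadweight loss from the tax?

Pre-tax equilibrium: P* = 35.5, Q* = 144.5.
Tax on sellers shifts supply to Qs = -86.25 + 6.5(P − 4) = -112.25 + 6.5P.
393 - 7P = -112.25 + 6.5P gives buyer price Pb = 2021/54; sellers receive Ps = 2021/54 − 4 = 1805/54.
New quantity: Q = 393 − 7(2021/54) = 7075/54.
DWL = ½ × 4 × (144.5 − 7075/54) = 728/27.

Deadweight loss = 728/27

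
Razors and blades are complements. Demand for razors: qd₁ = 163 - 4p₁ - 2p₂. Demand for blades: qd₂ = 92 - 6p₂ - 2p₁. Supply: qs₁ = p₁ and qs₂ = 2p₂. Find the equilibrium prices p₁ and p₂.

Market 1: 163 - 4p₁ - 2p₂ = p₁ → 5p₁ + 2p₂ = 163.
Market 2: 8p₂ + 2p₁ = 92.
Eliminating p₂: 8×(1) − 2×(2) gives 36p₁ = 1120, so p₁ = 280/9.
Back-substitute into (2): p₂ = (92 − 2×280/9) / 8 = 67/18.

p₁ = 280/9, p₂ = 67/18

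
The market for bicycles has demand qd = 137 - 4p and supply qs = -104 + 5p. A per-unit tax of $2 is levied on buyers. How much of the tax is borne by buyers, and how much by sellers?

Pre-tax equilibrium: p* = 241/9, q* = 269/9.
Tax on buyers shifts demand to qd = 137 − 4(p + 2) = 129 - 4p.
129 - 4p = -104 + 5p gives seller price ps = 233/9; buyers pay pb = 233/9 + 2 = 251/9.
New quantity: q = 137 − 4(251/9) = 229/9.
Buyer burden = 251/9 − 241/9 = 10/9; seller burden = 241/9 − 233/9 = 8/9.

Buyers bear 10/9, sellers bear 8/9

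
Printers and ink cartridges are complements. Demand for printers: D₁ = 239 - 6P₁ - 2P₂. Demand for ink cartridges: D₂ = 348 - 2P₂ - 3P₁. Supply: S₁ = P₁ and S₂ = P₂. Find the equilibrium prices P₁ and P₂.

Market 1: 239 - 6P₁ - 2P₂ = P₁ → 7P₁ + 2P₂ = 239.
Market 2: 3P₂ + 3P₁ = 348.
Eliminating P₂: 3×(1) − 2×(2) gives 15P₁ = 21, so P₁ = 1.4.
Back-substitute into (2): P₂ = (348 − 3×1.4) / 3 = 114.6.

P₁ = 1.4, P₂ = 114.6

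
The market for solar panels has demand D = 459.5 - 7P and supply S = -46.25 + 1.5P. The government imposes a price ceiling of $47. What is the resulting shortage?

Shortage = 106.25

Equilibrium price would be P* = 59.5, so the ceiling at 47 binds.
At P = 47: D = 459.5 − 7(47) = 130.5, S = -46.25 + 1.5(47) = 24.25.
Shortage = 130.5 − 24.25 = 106.25.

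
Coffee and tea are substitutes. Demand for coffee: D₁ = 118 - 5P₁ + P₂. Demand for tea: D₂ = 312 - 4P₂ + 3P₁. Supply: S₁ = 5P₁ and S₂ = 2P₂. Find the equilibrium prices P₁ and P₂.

Market 1: 118 - 5P₁ + P₂ = 5P₁ → 10P₁ - P₂ = 118.
Market 2: 6P₂ - 3P₁ = 312.
Eliminating P₂: 6×(1) + 1×(2) gives 57P₁ = 1020, so P₁ = 340/19.
Back-substitute into (2): P₂ = (312 + 3×340/19) / 6 = 1158/19.

P₁ = 340/19, P₂ = 1158/19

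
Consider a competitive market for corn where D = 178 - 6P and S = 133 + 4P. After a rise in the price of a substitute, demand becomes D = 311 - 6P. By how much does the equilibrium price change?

ΔP = 13.3

Original equilibrium: P* = 4.5, Q* = 151.
New equilibrium: 311 - 6P = 133 + 4P, so 178 = 10P and P' = 17.8; Q' = 311 − 6(17.8) = 204.2.
Change in price: 17.8 − 4.5 = 13.3.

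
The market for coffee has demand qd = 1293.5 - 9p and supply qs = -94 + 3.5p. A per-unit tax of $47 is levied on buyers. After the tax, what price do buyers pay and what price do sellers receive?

Pre-tax equilibrium: p* = 111, q* = 294.5.
Tax on buyers shifts demand to qd = 1293.5 − 9(p + 47) = 870.5 - 9p.
870.5 - 9p = -94 + 3.5p gives seller price ps = 77.16; buyers pay pb = 77.16 + 47 = 124.16.
New quantity: q = 1293.5 − 9(124.16) = 176.06.

Buyers pay $124.16, sellers receive $77.16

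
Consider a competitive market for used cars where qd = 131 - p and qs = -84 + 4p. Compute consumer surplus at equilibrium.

Equilibrium: 131 - p = -84 + 4p gives p* = 43, q* = 88.
Demand choke price (qd = 0): p = 131.
CS = ½(131 − 43)(88) = 3872.

Consumer surplus = 3872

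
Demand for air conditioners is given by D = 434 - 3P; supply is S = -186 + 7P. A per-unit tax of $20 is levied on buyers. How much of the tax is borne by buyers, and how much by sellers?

Buyers bear $14, sellers bear $6

Pre-tax equilibrium: P* = 62, Q* = 248.
Tax on buyers shifts demand to D = 434 − 3(P + 20) = 374 - 3P.
374 - 3P = -186 + 7P gives seller price Ps = 56; buyers pay Pb = 56 + 20 = 76.
New quantity: Q = 434 − 3(76) = 206.
Buyer burden = 76 − 62 = 14; seller burden = 62 − 56 = 6.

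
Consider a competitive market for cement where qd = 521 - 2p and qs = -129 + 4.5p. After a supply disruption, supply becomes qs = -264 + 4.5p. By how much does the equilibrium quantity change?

Δq = -540/13

Original equilibrium: p* = 100, q* = 321.
New equilibrium: 521 - 2p = -264 + 4.5p, so 785 = 6.5p and p' = 1570/13; q' = 521 − 2(1570/13) = 3633/13.
Change in quantity: 3633/13 − 321 = -540/13.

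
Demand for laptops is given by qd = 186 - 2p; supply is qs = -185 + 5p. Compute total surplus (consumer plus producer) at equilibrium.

Total surplus = 2240

Equilibrium: 186 - 2p = -185 + 5p gives p* = 53, q* = 80.
Demand choke price: p = 93; supply starts at p = 37.
CS = ½(93 − 53)(80) = 1600; PS = ½(53 − 37)(80) = 640.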